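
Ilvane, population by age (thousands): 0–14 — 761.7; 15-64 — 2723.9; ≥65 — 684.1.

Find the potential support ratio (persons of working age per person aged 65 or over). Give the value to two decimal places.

Potential support ratio = 2723.9 / 684.1 = 3.98

Potential support ratio: 3.98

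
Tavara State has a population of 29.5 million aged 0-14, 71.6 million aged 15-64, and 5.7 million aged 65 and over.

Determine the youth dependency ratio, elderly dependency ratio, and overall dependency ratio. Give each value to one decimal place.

Youth dependency ratio: 41.2
Old-age dependency ratio: 8.0
Total dependency ratio: 49.2

Youth dependency ratio = 29.5 / 71.6 × 100 = 41.2
Old-age dependency ratio = 5.7 / 71.6 × 100 = 8.0
Total dependency ratio = (29.5 + 5.7) / 71.6 × 100 = 35.2 / 71.6 × 100 = 49.2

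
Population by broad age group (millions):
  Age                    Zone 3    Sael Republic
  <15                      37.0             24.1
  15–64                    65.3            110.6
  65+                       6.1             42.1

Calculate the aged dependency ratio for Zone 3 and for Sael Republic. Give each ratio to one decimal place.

Zone 3: 9.3
Sael Republic: 38.1

Zone 3: 6.1 / 65.3 × 100 = 9.3
Sael Republic: 42.1 / 110.6 × 100 = 38.1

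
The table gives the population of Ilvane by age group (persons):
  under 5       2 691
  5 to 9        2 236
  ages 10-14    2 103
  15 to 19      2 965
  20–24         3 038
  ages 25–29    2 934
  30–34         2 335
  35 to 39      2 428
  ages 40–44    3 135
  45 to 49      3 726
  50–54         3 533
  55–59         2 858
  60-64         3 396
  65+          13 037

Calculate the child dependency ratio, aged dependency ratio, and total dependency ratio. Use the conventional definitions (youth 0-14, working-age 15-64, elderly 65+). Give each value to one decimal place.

0–14: 2 691 + 2 236 + 2 103 = 7 030
15–64: 2 965 + 3 038 + 2 934 + 2 335 + 2 428 + 3 135 + 3 726 + 3 533 + 2 858 + 3 396 = 30 348
65+: 13 037
Youth dependency ratio = 7 030 / 30 348 × 100 = 23.2
Old-age dependency ratio = 13 037 / 30 348 × 100 = 43.0
Total dependency ratio = (7 030 + 13 037) / 30 348 × 100 = 20 067 / 30 348 × 100 = 66.1

Youth dependency ratio: 23.2
Old-age dependency ratio: 43.0
Total dependency ratio: 66.1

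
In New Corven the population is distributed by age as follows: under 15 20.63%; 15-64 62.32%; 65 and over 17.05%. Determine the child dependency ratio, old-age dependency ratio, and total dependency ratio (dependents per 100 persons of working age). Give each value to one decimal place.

Youth dependency ratio = 20.63 / 62.32 × 100 = 33.1
Old-age dependency ratio = 17.05 / 62.32 × 100 = 27.4
Total dependency ratio = (20.63 + 17.05) / 62.32 × 100 = 37.68 / 62.32 × 100 = 60.5

Youth dependency ratio: 33.1
Old-age dependency ratio: 27.4
Total dependency ratio: 60.5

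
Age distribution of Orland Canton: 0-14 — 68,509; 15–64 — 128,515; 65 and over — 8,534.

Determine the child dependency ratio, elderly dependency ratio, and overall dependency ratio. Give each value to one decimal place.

Youth dependency ratio = 68,509 / 128,515 × 100 = 53.3
Old-age dependency ratio = 8,534 / 128,515 × 100 = 6.6
Total dependency ratio = (68,509 + 8,534) / 128,515 × 100 = 77,043 / 128,515 × 100 = 59.9

Youth dependency ratio: 53.3
Old-age dependency ratio: 6.6
Total dependency ratio: 59.9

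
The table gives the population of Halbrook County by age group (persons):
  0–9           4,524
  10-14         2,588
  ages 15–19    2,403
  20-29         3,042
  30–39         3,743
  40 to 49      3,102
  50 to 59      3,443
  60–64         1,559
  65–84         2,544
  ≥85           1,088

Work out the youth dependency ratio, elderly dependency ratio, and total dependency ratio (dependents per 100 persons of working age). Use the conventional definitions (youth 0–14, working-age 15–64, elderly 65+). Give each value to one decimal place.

0–14: 4,524 + 2,588 = 7,112
15–64: 2,403 + 3,042 + 3,743 + 3,102 + 3,443 + 1,559 = 17,292
65+: 2,544 + 1,088 = 3,632
Youth dependency ratio = 7,112 / 17,292 × 100 = 41.1
Old-age dependency ratio = 3,632 / 17,292 × 100 = 21.0
Total dependency ratio = (7,112 + 3,632) / 17,292 × 100 = 10,744 / 17,292 × 100 = 62.1

Youth dependency ratio: 41.1
Old-age dependency ratio: 21.0
Total dependency ratio: 62.1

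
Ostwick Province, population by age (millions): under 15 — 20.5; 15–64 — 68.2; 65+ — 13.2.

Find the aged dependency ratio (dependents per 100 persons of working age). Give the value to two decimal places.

Old-age dependency ratio: 19.35

Old-age dependency ratio = 13.2 / 68.2 × 100 = 19.35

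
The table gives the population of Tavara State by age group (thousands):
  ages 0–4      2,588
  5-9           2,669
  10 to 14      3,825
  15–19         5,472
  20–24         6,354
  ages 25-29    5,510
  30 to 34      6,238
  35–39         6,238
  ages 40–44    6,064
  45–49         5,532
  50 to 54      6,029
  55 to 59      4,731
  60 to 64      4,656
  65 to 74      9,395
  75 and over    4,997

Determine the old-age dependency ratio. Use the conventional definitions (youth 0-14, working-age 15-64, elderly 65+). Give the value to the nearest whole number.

Old-age dependency ratio: 25

0–14: 2,588 + 2,669 + 3,825 = 9,082
15–64: 5,472 + 6,354 + 5,510 + 6,238 + 6,238 + 6,064 + 5,532 + 6,029 + 4,731 + 4,656 = 56,824
65+: 9,395 + 4,997 = 14,392
Old-age dependency ratio = 14,392 / 56,824 × 100 = 25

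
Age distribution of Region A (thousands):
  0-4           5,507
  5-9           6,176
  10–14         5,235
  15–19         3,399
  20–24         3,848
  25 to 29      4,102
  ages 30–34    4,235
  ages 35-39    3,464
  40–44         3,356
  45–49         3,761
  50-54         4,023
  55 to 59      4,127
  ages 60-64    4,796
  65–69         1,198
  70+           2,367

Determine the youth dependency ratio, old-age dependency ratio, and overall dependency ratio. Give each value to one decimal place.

Youth dependency ratio: 43.3
Old-age dependency ratio: 9.1
Total dependency ratio: 52.4

0–14: 5,507 + 6,176 + 5,235 = 16,918
15–64: 3,399 + 3,848 + 4,102 + 4,235 + 3,464 + 3,356 + 3,761 + 4,023 + 4,127 + 4,796 = 39,111
65+: 1,198 + 2,367 = 3,565
Youth dependency ratio = 16,918 / 39,111 × 100 = 43.3
Old-age dependency ratio = 3,565 / 39,111 × 100 = 9.1
Total dependency ratio = (16,918 + 3,565) / 39,111 × 100 = 20,483 / 39,111 × 100 = 52.4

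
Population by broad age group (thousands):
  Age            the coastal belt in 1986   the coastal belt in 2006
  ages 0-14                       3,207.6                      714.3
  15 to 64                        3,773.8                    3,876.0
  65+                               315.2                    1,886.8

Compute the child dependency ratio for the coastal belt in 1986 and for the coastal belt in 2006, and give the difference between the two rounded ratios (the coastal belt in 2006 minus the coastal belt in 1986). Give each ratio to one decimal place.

the coastal belt in 1986: 85.0
the coastal belt in 2006: 18.4
Difference: -66.6

the coastal belt in 1986: 3,207.6 / 3,773.8 × 100 = 85.0
the coastal belt in 2006: 714.3 / 3,876.0 × 100 = 18.4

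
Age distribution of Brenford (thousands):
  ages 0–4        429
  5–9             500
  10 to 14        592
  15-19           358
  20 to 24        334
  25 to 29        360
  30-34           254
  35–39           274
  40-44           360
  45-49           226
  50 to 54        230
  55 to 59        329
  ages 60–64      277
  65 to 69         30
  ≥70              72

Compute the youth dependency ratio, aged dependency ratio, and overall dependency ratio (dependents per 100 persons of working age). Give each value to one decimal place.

0–14: 429 + 500 + 592 = 1521
15–64: 358 + 334 + 360 + 254 + 274 + 360 + 226 + 230 + 329 + 277 = 3002
65+: 30 + 72 = 102
Youth dependency ratio = 1521 / 3002 × 100 = 50.7
Old-age dependency ratio = 102 / 3002 × 100 = 3.4
Total dependency ratio = (1521 + 102) / 3002 × 100 = 1623 / 3002 × 100 = 54.1

Youth dependency ratio: 50.7
Old-age dependency ratio: 3.4
Total dependency ratio: 54.1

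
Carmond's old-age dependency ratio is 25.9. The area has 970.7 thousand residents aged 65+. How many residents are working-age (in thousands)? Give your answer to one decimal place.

Old-age dependency ratio = elderly / working-age × 100
25.9 = 970.7 / W × 100
⇒ 3 747.9

Working-age: 3 747.9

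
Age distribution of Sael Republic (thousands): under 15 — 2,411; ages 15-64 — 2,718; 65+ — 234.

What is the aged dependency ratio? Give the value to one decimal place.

Old-age dependency ratio = 234 / 2,718 × 100 = 8.6

Old-age dependency ratio: 8.6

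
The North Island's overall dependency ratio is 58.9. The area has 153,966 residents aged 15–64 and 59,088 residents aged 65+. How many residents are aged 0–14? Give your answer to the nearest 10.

Aged 0–14: 31,600

Total dependency ratio = (youth + elderly) / working-age × 100
58.9 = (Y + 59,088) / 153,966 × 100
⇒ 31,600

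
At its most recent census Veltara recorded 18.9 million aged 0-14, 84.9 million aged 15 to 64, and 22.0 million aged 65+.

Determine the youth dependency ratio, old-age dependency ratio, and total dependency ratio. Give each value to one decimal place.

Youth dependency ratio = 18.9 / 84.9 × 100 = 22.3
Old-age dependency ratio = 22.0 / 84.9 × 100 = 25.9
Total dependency ratio = (18.9 + 22.0) / 84.9 × 100 = 40.9 / 84.9 × 100 = 48.2

Youth dependency ratio: 22.3
Old-age dependency ratio: 25.9
Total dependency ratio: 48.2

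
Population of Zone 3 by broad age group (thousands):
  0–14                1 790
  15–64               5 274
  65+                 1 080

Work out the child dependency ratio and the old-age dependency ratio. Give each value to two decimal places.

Youth dependency ratio = 1 790 / 5 274 × 100 = 33.94
Old-age dependency ratio = 1 080 / 5 274 × 100 = 20.48

Youth dependency ratio: 33.94
Old-age dependency ratio: 20.48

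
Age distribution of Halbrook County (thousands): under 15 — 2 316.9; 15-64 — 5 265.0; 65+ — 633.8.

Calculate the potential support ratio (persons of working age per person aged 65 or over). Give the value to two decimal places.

Potential support ratio: 8.31

Potential support ratio = 5 265.0 / 633.8 = 8.31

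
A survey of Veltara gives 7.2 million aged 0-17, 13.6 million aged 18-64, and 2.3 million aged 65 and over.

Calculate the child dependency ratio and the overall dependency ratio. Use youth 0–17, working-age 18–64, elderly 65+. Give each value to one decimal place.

Youth dependency ratio = 7.2 / 13.6 × 100 = 52.9
Total dependency ratio = (7.2 + 2.3) / 13.6 × 100 = 9.5 / 13.6 × 100 = 69.9

Youth dependency ratio: 52.9
Total dependency ratio: 69.9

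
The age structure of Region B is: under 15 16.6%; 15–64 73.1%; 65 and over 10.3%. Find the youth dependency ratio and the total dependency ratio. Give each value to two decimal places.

Youth dependency ratio: 22.71
Total dependency ratio: 36.80

Youth dependency ratio = 16.6 / 73.1 × 100 = 22.71
Total dependency ratio = (16.6 + 10.3) / 73.1 × 100 = 26.9 / 73.1 × 100 = 36.80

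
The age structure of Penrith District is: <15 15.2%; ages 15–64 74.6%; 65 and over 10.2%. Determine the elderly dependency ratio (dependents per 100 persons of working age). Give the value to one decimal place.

Old-age dependency ratio = 10.2 / 74.6 × 100 = 13.7

Old-age dependency ratio: 13.7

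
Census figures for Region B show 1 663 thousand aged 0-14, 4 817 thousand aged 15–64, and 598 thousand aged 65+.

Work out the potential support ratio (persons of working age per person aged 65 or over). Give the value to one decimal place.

Potential support ratio = 4 817 / 598 = 8.1

Potential support ratio: 8.1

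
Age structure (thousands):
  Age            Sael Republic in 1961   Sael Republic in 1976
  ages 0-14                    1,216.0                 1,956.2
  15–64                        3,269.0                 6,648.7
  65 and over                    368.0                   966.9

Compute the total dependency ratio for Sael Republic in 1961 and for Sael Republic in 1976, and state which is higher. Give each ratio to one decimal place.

Sael Republic in 1961: (1,216.0 + 368.0) / 3,269.0 × 100 = 1,584.0 / 3,269.0 × 100 = 48.5
Sael Republic in 1976: (1,956.2 + 966.9) / 6,648.7 × 100 = 2,923.1 / 6,648.7 × 100 = 44.0

Sael Republic in 1961: 48.5
Sael Republic in 1976: 44.0
Higher: Sael Republic in 1961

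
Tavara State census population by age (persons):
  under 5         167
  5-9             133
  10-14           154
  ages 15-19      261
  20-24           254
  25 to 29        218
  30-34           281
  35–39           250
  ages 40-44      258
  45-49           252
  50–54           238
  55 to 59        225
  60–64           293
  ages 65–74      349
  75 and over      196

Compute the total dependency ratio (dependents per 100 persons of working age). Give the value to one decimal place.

0–14: 167 + 133 + 154 = 454
15–64: 261 + 254 + 218 + 281 + 250 + 258 + 252 + 238 + 225 + 293 = 2530
65+: 349 + 196 = 545
Total dependency ratio = (454 + 545) / 2530 × 100 = 999 / 2530 × 100 = 39.5

Total dependency ratio: 39.5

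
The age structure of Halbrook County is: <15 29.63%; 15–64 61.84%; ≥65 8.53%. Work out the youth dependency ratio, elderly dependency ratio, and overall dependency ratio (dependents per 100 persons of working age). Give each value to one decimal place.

Youth dependency ratio: 47.9
Old-age dependency ratio: 13.8
Total dependency ratio: 61.7

Youth dependency ratio = 29.63 / 61.84 × 100 = 47.9
Old-age dependency ratio = 8.53 / 61.84 × 100 = 13.8
Total dependency ratio = (29.63 + 8.53) / 61.84 × 100 = 38.16 / 61.84 × 100 = 61.7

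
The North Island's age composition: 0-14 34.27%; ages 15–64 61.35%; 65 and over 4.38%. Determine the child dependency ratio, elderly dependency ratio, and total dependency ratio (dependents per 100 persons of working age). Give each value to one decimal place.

Youth dependency ratio: 55.9
Old-age dependency ratio: 7.1
Total dependency ratio: 63.0

Youth dependency ratio = 34.27 / 61.35 × 100 = 55.9
Old-age dependency ratio = 4.38 / 61.35 × 100 = 7.1
Total dependency ratio = (34.27 + 4.38) / 61.35 × 100 = 38.65 / 61.35 × 100 = 63.0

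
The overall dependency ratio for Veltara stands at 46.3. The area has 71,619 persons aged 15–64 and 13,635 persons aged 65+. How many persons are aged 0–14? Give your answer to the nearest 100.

Total dependency ratio = (youth + elderly) / working-age × 100
46.3 = (Y + 13,635) / 71,619 × 100
⇒ 19,500

Aged 0–14: 19,500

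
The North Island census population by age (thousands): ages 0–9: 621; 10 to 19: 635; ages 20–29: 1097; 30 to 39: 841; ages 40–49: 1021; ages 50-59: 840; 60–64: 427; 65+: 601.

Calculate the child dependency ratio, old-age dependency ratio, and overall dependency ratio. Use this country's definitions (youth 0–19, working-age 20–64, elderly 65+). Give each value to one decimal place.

0–19: 621 + 635 = 1256
20–64: 1097 + 841 + 1021 + 840 + 427 = 4226
65+: 601
Youth dependency ratio = 1256 / 4226 × 100 = 29.7
Old-age dependency ratio = 601 / 4226 × 100 = 14.2
Total dependency ratio = (1256 + 601) / 4226 × 100 = 1857 / 4226 × 100 = 43.9

Youth dependency ratio: 29.7
Old-age dependency ratio: 14.2
Total dependency ratio: 43.9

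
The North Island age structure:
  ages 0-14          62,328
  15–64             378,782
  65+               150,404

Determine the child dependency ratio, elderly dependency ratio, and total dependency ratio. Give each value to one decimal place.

Youth dependency ratio = 62,328 / 378,782 × 100 = 16.5
Old-age dependency ratio = 150,404 / 378,782 × 100 = 39.7
Total dependency ratio = (62,328 + 150,404) / 378,782 × 100 = 212,732 / 378,782 × 100 = 56.2

Youth dependency ratio: 16.5
Old-age dependency ratio: 39.7
Total dependency ratio: 56.2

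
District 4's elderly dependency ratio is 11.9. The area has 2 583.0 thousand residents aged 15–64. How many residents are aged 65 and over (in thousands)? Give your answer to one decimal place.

Old-age dependency ratio = elderly / working-age × 100
11.9 = E / 2 583.0 × 100
⇒ 307.4

Aged 65 and over: 307.4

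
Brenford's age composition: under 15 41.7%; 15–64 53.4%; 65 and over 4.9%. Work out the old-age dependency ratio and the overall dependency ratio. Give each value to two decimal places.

Old-age dependency ratio = 4.9 / 53.4 × 100 = 9.18
Total dependency ratio = (41.7 + 4.9) / 53.4 × 100 = 46.6 / 53.4 × 100 = 87.27

Old-age dependency ratio: 9.18
Total dependency ratio: 87.27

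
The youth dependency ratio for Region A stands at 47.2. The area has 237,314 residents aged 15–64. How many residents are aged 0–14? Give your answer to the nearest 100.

Aged 0–14: 112,000

Youth dependency ratio = youth / working-age × 100
47.2 = Y / 237,314 × 100
⇒ 112,000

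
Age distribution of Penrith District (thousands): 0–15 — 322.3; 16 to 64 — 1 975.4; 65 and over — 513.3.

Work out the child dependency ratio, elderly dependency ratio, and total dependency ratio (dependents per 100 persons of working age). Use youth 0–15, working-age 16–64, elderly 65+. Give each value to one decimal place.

Youth dependency ratio = 322.3 / 1 975.4 × 100 = 16.3
Old-age dependency ratio = 513.3 / 1 975.4 × 100 = 26.0
Total dependency ratio = (322.3 + 513.3) / 1 975.4 × 100 = 835.6 / 1 975.4 × 100 = 42.3

Youth dependency ratio: 16.3
Old-age dependency ratio: 26.0
Total dependency ratio: 42.3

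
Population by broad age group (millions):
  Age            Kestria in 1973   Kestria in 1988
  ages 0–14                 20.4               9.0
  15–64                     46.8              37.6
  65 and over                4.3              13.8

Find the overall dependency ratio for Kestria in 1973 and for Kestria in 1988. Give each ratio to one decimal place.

Kestria in 1973: (20.4 + 4.3) / 46.8 × 100 = 24.7 / 46.8 × 100 = 52.8
Kestria in 1988: (9.0 + 13.8) / 37.6 × 100 = 22.8 / 37.6 × 100 = 60.6

Kestria in 1973: 52.8
Kestria in 1988: 60.6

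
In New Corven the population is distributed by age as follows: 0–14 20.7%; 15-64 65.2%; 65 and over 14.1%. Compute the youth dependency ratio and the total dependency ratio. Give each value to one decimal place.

Youth dependency ratio: 31.7
Total dependency ratio: 53.4

Youth dependency ratio = 20.7 / 65.2 × 100 = 31.7
Total dependency ratio = (20.7 + 14.1) / 65.2 × 100 = 34.8 / 65.2 × 100 = 53.4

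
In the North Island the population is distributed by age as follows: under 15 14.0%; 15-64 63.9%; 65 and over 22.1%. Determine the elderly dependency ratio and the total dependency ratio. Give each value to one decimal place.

Old-age dependency ratio: 34.6
Total dependency ratio: 56.5

Old-age dependency ratio = 22.1 / 63.9 × 100 = 34.6
Total dependency ratio = (14.0 + 22.1) / 63.9 × 100 = 36.1 / 63.9 × 100 = 56.5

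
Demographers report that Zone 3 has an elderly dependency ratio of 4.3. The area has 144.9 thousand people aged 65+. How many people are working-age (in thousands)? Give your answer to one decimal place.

Old-age dependency ratio = elderly / working-age × 100
4.3 = 144.9 / W × 100
⇒ 3369.8

Working-age: 3369.8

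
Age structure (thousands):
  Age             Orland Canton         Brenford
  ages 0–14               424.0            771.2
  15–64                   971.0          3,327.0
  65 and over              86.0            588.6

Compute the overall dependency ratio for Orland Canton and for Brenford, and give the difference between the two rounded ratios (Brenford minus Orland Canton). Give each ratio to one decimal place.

Orland Canton: (424.0 + 86.0) / 971.0 × 100 = 510.0 / 971.0 × 100 = 52.5
Brenford: (771.2 + 588.6) / 3,327.0 × 100 = 1,359.8 / 3,327.0 × 100 = 40.9

Orland Canton: 52.5
Brenford: 40.9
Difference: -11.6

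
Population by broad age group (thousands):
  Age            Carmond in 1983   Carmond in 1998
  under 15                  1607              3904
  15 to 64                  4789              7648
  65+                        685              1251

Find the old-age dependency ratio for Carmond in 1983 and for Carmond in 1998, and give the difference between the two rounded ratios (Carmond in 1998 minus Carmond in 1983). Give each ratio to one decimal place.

Carmond in 1983: 14.3
Carmond in 1998: 16.4
Difference: +2.1

Carmond in 1983: 685 / 4789 × 100 = 14.3
Carmond in 1998: 1251 / 7648 × 100 = 16.4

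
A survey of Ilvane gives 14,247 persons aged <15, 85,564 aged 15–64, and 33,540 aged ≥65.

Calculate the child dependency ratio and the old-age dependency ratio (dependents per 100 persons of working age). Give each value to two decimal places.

Youth dependency ratio = 14,247 / 85,564 × 100 = 16.65
Old-age dependency ratio = 33,540 / 85,564 × 100 = 39.20

Youth dependency ratio: 16.65
Old-age dependency ratio: 39.20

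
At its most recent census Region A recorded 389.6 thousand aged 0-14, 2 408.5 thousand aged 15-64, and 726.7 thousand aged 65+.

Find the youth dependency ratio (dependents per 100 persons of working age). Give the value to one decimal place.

Youth dependency ratio = 389.6 / 2 408.5 × 100 = 16.2

Youth dependency ratio: 16.2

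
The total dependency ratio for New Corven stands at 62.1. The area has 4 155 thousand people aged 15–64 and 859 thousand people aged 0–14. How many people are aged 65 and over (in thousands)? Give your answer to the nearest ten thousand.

Total dependency ratio = (youth + elderly) / working-age × 100
62.1 = (859 + E) / 4 155 × 100
⇒ 1 720

Aged 65 and over: 1 720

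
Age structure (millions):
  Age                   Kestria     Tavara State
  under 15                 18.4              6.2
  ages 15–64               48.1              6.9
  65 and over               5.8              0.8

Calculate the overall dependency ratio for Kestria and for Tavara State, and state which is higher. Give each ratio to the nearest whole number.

Kestria: (18.4 + 5.8) / 48.1 × 100 = 24.2 / 48.1 × 100 = 50
Tavara State: (6.2 + 0.8) / 6.9 × 100 = 7.0 / 6.9 × 100 = 101

Kestria: 50
Tavara State: 101
Higher: Tavara State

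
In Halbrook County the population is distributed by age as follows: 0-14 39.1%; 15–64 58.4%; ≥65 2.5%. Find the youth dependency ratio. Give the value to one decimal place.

Youth dependency ratio: 67.0

Youth dependency ratio = 39.1 / 58.4 × 100 = 67.0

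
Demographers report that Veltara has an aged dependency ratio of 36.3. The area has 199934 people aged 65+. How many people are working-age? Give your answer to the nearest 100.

Working-age: 550800

Old-age dependency ratio = elderly / working-age × 100
36.3 = 199934 / W × 100
⇒ 550800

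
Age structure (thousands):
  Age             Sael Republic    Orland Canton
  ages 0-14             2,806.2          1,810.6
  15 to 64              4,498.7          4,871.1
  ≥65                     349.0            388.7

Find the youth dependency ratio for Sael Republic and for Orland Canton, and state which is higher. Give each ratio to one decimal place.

Sael Republic: 62.4
Orland Canton: 37.2
Higher: Sael Republic

Sael Republic: 2,806.2 / 4,498.7 × 100 = 62.4
Orland Canton: 1,810.6 / 4,871.1 × 100 = 37.2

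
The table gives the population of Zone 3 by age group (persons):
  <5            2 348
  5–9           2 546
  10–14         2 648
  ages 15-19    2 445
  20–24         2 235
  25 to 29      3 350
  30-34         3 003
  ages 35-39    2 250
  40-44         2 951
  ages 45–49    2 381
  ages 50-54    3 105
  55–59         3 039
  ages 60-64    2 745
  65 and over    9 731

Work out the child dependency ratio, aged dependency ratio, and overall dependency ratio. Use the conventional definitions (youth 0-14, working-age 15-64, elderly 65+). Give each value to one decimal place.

Youth dependency ratio: 27.4
Old-age dependency ratio: 35.4
Total dependency ratio: 62.8

0–14: 2 348 + 2 546 + 2 648 = 7 542
15–64: 2 445 + 2 235 + 3 350 + 3 003 + 2 250 + 2 951 + 2 381 + 3 105 + 3 039 + 2 745 = 27 504
65+: 9 731
Youth dependency ratio = 7 542 / 27 504 × 100 = 27.4
Old-age dependency ratio = 9 731 / 27 504 × 100 = 35.4
Total dependency ratio = (7 542 + 9 731) / 27 504 × 100 = 17 273 / 27 504 × 100 = 62.8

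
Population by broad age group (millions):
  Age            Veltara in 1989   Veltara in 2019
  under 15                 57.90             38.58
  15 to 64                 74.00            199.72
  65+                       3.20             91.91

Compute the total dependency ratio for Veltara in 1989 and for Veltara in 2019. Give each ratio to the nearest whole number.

Veltara in 1989: 83
Veltara in 2019: 65

Veltara in 1989: (57.90 + 3.20) / 74.00 × 100 = 61.10 / 74.00 × 100 = 83
Veltara in 2019: (38.58 + 91.91) / 199.72 × 100 = 130.49 / 199.72 × 100 = 65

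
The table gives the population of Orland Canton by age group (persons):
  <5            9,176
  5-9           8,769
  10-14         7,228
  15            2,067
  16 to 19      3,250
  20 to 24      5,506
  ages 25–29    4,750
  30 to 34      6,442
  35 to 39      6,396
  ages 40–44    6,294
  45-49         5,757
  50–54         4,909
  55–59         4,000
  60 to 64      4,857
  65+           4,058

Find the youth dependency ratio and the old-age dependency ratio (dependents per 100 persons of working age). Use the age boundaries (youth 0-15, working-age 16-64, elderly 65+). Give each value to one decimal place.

Youth dependency ratio: 52.2
Old-age dependency ratio: 7.8

0–15: 9,176 + 8,769 + 7,228 + 2,067 = 27,240
16–64: 3,250 + 5,506 + 4,750 + 6,442 + 6,396 + 6,294 + 5,757 + 4,909 + 4,000 + 4,857 = 52,161
65+: 4,058
Youth dependency ratio = 27,240 / 52,161 × 100 = 52.2
Old-age dependency ratio = 4,058 / 52,161 × 100 = 7.8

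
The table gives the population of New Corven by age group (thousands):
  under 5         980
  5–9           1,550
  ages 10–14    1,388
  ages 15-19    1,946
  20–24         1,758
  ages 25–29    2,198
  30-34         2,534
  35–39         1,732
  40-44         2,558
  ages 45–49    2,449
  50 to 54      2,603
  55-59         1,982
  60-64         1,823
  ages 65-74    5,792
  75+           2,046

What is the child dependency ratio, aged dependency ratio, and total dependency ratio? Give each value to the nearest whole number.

Youth dependency ratio: 18
Old-age dependency ratio: 36
Total dependency ratio: 54

0–14: 980 + 1,550 + 1,388 = 3,918
15–64: 1,946 + 1,758 + 2,198 + 2,534 + 1,732 + 2,558 + 2,449 + 2,603 + 1,982 + 1,823 = 21,583
65+: 5,792 + 2,046 = 7,838
Youth dependency ratio = 3,918 / 21,583 × 100 = 18
Old-age dependency ratio = 7,838 / 21,583 × 100 = 36
Total dependency ratio = (3,918 + 7,838) / 21,583 × 100 = 11,756 / 21,583 × 100 = 54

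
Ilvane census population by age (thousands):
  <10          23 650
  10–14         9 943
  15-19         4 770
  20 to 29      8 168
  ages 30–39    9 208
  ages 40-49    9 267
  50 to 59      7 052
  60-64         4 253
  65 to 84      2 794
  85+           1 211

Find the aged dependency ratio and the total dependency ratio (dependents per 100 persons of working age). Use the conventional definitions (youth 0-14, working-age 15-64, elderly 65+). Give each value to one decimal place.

Old-age dependency ratio: 9.4
Total dependency ratio: 88.0

0–14: 23 650 + 9 943 = 33 593
15–64: 4 770 + 8 168 + 9 208 + 9 267 + 7 052 + 4 253 = 42 718
65+: 2 794 + 1 211 = 4 005
Old-age dependency ratio = 4 005 / 42 718 × 100 = 9.4
Total dependency ratio = (33 593 + 4 005) / 42 718 × 100 = 37 598 / 42 718 × 100 = 88.0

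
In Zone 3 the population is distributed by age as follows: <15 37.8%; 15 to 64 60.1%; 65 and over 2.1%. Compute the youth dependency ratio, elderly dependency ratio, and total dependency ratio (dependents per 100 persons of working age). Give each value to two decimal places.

Youth dependency ratio: 62.90
Old-age dependency ratio: 3.49
Total dependency ratio: 66.39

Youth dependency ratio = 37.8 / 60.1 × 100 = 62.90
Old-age dependency ratio = 2.1 / 60.1 × 100 = 3.49
Total dependency ratio = (37.8 + 2.1) / 60.1 × 100 = 39.9 / 60.1 × 100 = 66.39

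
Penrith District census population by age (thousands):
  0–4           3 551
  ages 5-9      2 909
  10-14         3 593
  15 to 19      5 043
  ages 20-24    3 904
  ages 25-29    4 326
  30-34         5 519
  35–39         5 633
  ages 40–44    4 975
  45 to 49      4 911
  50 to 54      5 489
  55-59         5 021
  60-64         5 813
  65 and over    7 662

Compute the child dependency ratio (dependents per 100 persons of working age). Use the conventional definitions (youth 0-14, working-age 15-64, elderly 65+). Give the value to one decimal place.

Youth dependency ratio: 19.9

0–14: 3 551 + 2 909 + 3 593 = 10 053
15–64: 5 043 + 3 904 + 4 326 + 5 519 + 5 633 + 4 975 + 4 911 + 5 489 + 5 021 + 5 813 = 50 634
65+: 7 662
Youth dependency ratio = 10 053 / 50 634 × 100 = 19.9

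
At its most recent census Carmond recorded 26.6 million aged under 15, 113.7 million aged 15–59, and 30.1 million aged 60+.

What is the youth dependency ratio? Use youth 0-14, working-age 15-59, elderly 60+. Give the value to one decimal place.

Youth dependency ratio: 23.4

Youth dependency ratio = 26.6 / 113.7 × 100 = 23.4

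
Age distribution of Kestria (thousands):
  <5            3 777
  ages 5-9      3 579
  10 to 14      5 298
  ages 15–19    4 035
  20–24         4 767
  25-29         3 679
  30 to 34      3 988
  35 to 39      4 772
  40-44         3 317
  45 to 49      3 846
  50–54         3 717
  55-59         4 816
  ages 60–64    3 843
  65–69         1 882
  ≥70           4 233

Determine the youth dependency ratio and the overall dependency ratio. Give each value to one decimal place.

Youth dependency ratio: 31.0
Total dependency ratio: 46.0

0–14: 3 777 + 3 579 + 5 298 = 12 654
15–64: 4 035 + 4 767 + 3 679 + 3 988 + 4 772 + 3 317 + 3 846 + 3 717 + 4 816 + 3 843 = 40 780
65+: 1 882 + 4 233 = 6 115
Youth dependency ratio = 12 654 / 40 780 × 100 = 31.0
Total dependency ratio = (12 654 + 6 115) / 40 780 × 100 = 18 769 / 40 780 × 100 = 46.0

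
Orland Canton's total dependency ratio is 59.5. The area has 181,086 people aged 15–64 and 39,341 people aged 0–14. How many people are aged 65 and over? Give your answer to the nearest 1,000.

Total dependency ratio = (youth + elderly) / working-age × 100
59.5 = (39,341 + E) / 181,086 × 100
⇒ 68,000

Aged 65 and over: 68,000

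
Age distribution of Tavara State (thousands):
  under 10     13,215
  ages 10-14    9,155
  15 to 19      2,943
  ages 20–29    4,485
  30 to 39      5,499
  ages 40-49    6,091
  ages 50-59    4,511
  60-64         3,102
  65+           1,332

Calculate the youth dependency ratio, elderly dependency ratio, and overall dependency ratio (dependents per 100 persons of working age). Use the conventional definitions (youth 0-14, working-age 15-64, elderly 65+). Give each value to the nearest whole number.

0–14: 13,215 + 9,155 = 22,370
15–64: 2,943 + 4,485 + 5,499 + 6,091 + 4,511 + 3,102 = 26,631
65+: 1,332
Youth dependency ratio = 22,370 / 26,631 × 100 = 84
Old-age dependency ratio = 1,332 / 26,631 × 100 = 5
Total dependency ratio = (22,370 + 1,332) / 26,631 × 100 = 23,702 / 26,631 × 100 = 89

Youth dependency ratio: 84
Old-age dependency ratio: 5
Total dependency ratio: 89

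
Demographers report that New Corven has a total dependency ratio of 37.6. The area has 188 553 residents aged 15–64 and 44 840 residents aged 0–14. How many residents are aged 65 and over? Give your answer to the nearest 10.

Aged 65 and over: 26 060

Total dependency ratio = (youth + elderly) / working-age × 100
37.6 = (44 840 + E) / 188 553 × 100
⇒ 26 060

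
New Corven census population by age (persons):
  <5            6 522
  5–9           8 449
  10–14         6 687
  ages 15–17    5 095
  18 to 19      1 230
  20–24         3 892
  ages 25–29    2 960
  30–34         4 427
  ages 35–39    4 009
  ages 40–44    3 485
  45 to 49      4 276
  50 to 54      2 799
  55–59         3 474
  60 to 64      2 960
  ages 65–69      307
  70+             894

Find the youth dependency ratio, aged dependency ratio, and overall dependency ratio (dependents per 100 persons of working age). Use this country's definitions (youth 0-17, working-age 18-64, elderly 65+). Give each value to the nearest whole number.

0–17: 6 522 + 8 449 + 6 687 + 5 095 = 26 753
18–64: 1 230 + 3 892 + 2 960 + 4 427 + 4 009 + 3 485 + 4 276 + 2 799 + 3 474 + 2 960 = 33 512
65+: 307 + 894 = 1 201
Youth dependency ratio = 26 753 / 33 512 × 100 = 80
Old-age dependency ratio = 1 201 / 33 512 × 100 = 4
Total dependency ratio = (26 753 + 1 201) / 33 512 × 100 = 27 954 / 33 512 × 100 = 83

Youth dependency ratio: 80
Old-age dependency ratio: 4
Total dependency ratio: 83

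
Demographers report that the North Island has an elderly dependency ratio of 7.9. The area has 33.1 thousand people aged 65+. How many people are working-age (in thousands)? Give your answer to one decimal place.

Working-age: 419.0

Old-age dependency ratio = elderly / working-age × 100
7.9 = 33.1 / W × 100
⇒ 419.0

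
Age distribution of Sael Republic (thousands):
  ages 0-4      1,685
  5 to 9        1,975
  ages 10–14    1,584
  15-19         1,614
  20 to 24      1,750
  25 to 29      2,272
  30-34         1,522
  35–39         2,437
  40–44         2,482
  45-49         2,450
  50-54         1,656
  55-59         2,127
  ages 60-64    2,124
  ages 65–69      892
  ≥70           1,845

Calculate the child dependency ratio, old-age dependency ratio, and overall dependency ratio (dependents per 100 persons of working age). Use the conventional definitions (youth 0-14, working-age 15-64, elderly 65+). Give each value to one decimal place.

0–14: 1,685 + 1,975 + 1,584 = 5,244
15–64: 1,614 + 1,750 + 2,272 + 1,522 + 2,437 + 2,482 + 2,450 + 1,656 + 2,127 + 2,124 = 20,434
65+: 892 + 1,845 = 2,737
Youth dependency ratio = 5,244 / 20,434 × 100 = 25.7
Old-age dependency ratio = 2,737 / 20,434 × 100 = 13.4
Total dependency ratio = (5,244 + 2,737) / 20,434 × 100 = 7,981 / 20,434 × 100 = 39.1

Youth dependency ratio: 25.7
Old-age dependency ratio: 13.4
Total dependency ratio: 39.1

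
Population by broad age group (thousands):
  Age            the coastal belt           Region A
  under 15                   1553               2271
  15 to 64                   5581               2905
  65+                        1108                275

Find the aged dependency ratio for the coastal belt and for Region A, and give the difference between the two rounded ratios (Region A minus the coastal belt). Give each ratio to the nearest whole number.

the coastal belt: 20
Region A: 9
Difference: -11

the coastal belt: 1108 / 5581 × 100 = 20
Region A: 275 / 2905 × 100 = 9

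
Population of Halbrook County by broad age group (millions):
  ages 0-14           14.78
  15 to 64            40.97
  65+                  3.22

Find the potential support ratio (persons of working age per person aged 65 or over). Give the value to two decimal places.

Potential support ratio = 40.97 / 3.22 = 12.72

Potential support ratio: 12.72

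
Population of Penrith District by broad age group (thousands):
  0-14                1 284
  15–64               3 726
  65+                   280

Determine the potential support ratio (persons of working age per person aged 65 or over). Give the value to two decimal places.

Potential support ratio: 13.31

Potential support ratio = 3 726 / 280 = 13.31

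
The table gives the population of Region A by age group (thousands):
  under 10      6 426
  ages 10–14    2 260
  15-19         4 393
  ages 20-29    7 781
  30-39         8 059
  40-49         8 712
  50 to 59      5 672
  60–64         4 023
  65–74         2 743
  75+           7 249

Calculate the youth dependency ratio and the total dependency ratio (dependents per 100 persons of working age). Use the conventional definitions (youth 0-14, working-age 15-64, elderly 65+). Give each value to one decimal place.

Youth dependency ratio: 22.5
Total dependency ratio: 48.3

0–14: 6 426 + 2 260 = 8 686
15–64: 4 393 + 7 781 + 8 059 + 8 712 + 5 672 + 4 023 = 38 640
65+: 2 743 + 7 249 = 9 992
Youth dependency ratio = 8 686 / 38 640 × 100 = 22.5
Total dependency ratio = (8 686 + 9 992) / 38 640 × 100 = 18 678 / 38 640 × 100 = 48.3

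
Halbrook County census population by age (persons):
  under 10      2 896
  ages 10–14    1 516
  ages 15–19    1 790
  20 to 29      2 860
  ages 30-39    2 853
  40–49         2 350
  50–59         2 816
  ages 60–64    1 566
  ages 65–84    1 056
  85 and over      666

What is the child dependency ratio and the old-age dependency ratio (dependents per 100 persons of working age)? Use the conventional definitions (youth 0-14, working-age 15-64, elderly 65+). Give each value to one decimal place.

Youth dependency ratio: 31.0
Old-age dependency ratio: 12.1

0–14: 2 896 + 1 516 = 4 412
15–64: 1 790 + 2 860 + 2 853 + 2 350 + 2 816 + 1 566 = 14 235
65+: 1 056 + 666 = 1 722
Youth dependency ratio = 4 412 / 14 235 × 100 = 31.0
Old-age dependency ratio = 1 722 / 14 235 × 100 = 12.1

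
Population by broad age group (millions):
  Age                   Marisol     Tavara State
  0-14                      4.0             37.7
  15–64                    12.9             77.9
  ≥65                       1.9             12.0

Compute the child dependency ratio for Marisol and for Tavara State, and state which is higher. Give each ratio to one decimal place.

Marisol: 31.0
Tavara State: 48.4
Higher: Tavara State

Marisol: 4.0 / 12.9 × 100 = 31.0
Tavara State: 37.7 / 77.9 × 100 = 48.4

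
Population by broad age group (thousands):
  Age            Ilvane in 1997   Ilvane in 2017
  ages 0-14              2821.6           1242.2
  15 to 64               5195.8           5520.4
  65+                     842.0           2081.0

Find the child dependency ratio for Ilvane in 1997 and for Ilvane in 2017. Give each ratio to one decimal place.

Ilvane in 1997: 2821.6 / 5195.8 × 100 = 54.3
Ilvane in 2017: 1242.2 / 5520.4 × 100 = 22.5

Ilvane in 1997: 54.3
Ilvane in 2017: 22.5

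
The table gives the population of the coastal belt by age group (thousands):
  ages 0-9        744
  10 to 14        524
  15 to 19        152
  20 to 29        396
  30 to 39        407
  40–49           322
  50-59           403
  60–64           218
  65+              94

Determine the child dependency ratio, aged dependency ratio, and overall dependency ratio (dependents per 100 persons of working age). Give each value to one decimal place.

Youth dependency ratio: 66.8
Old-age dependency ratio: 5.0
Total dependency ratio: 71.8

0–14: 744 + 524 = 1,268
15–64: 152 + 396 + 407 + 322 + 403 + 218 = 1,898
65+: 94
Youth dependency ratio = 1,268 / 1,898 × 100 = 66.8
Old-age dependency ratio = 94 / 1,898 × 100 = 5.0
Total dependency ratio = (1,268 + 94) / 1,898 × 100 = 1,362 / 1,898 × 100 = 71.8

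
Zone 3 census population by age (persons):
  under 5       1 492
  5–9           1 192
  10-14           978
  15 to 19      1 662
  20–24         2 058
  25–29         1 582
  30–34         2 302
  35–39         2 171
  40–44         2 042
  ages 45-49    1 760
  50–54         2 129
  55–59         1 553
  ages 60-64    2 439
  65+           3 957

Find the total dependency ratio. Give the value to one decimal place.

0–14: 1 492 + 1 192 + 978 = 3 662
15–64: 1 662 + 2 058 + 1 582 + 2 302 + 2 171 + 2 042 + 1 760 + 2 129 + 1 553 + 2 439 = 19 698
65+: 3 957
Total dependency ratio = (3 662 + 3 957) / 19 698 × 100 = 7 619 / 19 698 × 100 = 38.7

Total dependency ratio: 38.7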